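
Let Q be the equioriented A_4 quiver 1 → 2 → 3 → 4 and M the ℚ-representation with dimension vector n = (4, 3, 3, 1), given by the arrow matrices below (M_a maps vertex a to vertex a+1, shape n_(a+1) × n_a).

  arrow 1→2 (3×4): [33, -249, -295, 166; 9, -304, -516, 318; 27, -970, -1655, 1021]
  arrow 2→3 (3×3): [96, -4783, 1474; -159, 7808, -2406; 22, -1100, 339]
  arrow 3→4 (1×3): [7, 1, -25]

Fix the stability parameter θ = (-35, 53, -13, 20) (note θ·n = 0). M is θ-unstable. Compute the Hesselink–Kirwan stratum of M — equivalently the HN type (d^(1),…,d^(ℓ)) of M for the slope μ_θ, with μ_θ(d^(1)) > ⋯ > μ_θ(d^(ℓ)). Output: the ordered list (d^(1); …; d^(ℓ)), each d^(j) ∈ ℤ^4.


Via rank(M_{q-1}∘⋯∘M_p): M ≅ I[1,1], I[1,3]^2, I[1,4].
μ_θ-semistable layers: μ^(1)=20; μ^(2)=-35

((0, 3, 3, 1); (4, 0, 0, 0))


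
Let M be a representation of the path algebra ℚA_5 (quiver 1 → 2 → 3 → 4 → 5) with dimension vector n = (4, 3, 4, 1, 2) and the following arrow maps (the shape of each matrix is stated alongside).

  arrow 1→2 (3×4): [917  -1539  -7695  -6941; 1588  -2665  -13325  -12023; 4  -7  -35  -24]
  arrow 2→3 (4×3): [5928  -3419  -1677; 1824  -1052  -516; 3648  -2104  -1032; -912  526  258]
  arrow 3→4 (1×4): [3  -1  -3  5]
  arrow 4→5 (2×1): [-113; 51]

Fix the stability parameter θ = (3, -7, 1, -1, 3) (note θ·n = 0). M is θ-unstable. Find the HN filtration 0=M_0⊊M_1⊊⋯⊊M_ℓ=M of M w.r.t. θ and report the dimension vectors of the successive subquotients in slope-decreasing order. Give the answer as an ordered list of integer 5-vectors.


Via rank(M_{q-1}∘⋯∘M_p): M ≅ I[1,1], I[1,2]^2, I[1,5], I[3,3]^3, I[5,5].
μ_θ-semistable layers: μ^(1)=3; μ^(2)=1; μ^(3)=0; μ^(4)=-2

((1, 0, 0, 0, 2); (0, 0, 3, 0, 0); (0, 0, 1, 1, 0); (3, 3, 0, 0, 0))


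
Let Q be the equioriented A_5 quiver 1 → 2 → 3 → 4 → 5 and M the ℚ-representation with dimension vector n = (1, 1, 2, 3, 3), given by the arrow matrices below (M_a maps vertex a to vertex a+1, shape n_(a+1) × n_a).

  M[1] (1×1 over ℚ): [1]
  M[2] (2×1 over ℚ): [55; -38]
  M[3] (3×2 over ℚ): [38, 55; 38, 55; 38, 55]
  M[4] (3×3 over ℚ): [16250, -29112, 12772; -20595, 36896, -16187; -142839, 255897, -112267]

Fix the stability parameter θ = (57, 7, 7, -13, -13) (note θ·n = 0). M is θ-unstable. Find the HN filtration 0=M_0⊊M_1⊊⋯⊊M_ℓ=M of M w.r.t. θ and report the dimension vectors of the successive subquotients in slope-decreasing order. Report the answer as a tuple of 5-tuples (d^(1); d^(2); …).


Interval decomposition of M: I[1,3], I[3,5], I[4,5]^2.
HN type (ℓ=3): μ^(1)=71/3; μ^(2)=-19/3; μ^(3)=-13

((1, 1, 1, 0, 0); (0, 0, 1, 1, 1); (0, 0, 0, 2, 2))


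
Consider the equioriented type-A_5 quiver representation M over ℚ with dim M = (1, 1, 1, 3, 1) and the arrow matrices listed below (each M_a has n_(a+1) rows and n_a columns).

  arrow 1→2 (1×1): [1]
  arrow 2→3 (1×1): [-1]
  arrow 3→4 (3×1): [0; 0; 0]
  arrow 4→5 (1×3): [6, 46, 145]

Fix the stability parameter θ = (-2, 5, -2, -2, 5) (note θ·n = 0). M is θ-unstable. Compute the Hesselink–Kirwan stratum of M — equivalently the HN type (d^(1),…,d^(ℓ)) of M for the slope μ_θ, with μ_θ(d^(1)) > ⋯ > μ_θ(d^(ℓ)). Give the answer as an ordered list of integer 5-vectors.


Interval decomposition of M: I[1,3], I[4,4]^2, I[4,5].
HN type (ℓ=3): μ^(1)=5; μ^(2)=3/2; μ^(3)=-2

((0, 0, 0, 0, 1); (0, 1, 1, 0, 0); (1, 0, 0, 3, 0))


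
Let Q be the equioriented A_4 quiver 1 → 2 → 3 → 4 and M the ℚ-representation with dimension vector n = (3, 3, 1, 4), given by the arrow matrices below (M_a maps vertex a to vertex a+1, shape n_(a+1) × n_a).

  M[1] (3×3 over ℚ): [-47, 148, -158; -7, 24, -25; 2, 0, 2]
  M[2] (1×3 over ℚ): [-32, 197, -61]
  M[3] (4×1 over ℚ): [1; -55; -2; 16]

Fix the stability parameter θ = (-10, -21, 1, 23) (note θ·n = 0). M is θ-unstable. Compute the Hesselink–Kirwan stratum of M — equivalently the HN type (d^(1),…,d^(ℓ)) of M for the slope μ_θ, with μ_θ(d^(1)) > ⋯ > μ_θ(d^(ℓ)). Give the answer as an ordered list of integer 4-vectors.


Interval decomposition of M: I[1,1], I[1,2], I[1,4], I[2,2], I[4,4]^3.
HN type (ℓ=5): μ^(1)=23; μ^(2)=1; μ^(3)=-10; μ^(4)=-31/2; μ^(5)=-21

((0, 0, 0, 4); (0, 0, 1, 0); (1, 0, 0, 0); (2, 2, 0, 0); (0, 1, 0, 0))


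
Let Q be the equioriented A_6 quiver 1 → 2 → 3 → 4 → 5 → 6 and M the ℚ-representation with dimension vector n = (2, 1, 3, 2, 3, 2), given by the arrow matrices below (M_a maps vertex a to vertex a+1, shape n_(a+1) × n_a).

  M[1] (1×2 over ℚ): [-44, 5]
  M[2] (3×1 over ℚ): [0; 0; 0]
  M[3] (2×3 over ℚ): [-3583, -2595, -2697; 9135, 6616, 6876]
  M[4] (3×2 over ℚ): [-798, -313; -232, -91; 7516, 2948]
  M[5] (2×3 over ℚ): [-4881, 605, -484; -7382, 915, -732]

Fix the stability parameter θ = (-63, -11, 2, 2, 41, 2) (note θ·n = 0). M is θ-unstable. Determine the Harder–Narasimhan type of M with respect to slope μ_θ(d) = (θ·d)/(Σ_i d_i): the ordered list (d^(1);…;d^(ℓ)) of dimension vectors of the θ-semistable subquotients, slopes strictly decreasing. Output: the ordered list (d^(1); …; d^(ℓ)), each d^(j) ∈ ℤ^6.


Barcode: M ≅ I[1,1], I[1,2], I[3,3], I[3,6]^2, I[5,5]. HN layers by μ_θ (5 steps, strictly decreasing):
  μ^(1)=41; μ^(2)=43/2; μ^(3)=2; μ^(4)=-11; μ^(5)=-63

((0, 0, 0, 0, 1, 0); (0, 0, 0, 0, 2, 2); (0, 0, 3, 2, 0, 0); (0, 1, 0, 0, 0, 0); (2, 0, 0, 0, 0, 0))


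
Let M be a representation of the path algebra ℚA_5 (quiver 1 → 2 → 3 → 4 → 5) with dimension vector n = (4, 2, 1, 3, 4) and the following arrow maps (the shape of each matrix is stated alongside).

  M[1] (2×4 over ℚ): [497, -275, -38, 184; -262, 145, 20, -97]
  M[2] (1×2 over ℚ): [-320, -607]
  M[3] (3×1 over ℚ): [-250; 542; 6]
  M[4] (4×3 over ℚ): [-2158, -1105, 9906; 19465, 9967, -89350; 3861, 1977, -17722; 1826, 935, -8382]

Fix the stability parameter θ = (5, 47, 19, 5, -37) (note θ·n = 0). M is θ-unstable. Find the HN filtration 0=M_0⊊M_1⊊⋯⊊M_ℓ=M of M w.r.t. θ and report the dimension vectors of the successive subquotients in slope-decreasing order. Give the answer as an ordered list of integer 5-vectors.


Via rank(M_{q-1}∘⋯∘M_p): M ≅ I[1,1]^2, I[1,2], I[1,5], I[4,4], I[4,5], I[5,5]^2.
μ_θ-semistable layers: μ^(1)=47; μ^(2)=17/2; μ^(3)=5; μ^(4)=-16; μ^(5)=-37

((0, 1, 0, 0, 0); (0, 1, 1, 1, 1); (4, 0, 0, 1, 0); (0, 0, 0, 1, 1); (0, 0, 0, 0, 2))


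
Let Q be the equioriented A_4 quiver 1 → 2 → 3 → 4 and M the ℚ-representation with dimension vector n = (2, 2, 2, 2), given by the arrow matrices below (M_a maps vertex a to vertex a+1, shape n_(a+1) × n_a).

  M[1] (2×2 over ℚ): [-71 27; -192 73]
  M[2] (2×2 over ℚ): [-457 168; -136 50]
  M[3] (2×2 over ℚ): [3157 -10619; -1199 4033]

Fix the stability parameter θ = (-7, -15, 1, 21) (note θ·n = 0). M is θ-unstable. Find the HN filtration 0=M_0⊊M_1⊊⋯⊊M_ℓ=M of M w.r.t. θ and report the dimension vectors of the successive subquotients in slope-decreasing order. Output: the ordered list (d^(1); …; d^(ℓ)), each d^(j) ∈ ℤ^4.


Interval decomposition of M: I[1,3], I[1,4], I[4,4].
HN type (ℓ=3): μ^(1)=21; μ^(2)=1; μ^(3)=-11

((0, 0, 0, 2); (0, 0, 2, 0); (2, 2, 0, 0))


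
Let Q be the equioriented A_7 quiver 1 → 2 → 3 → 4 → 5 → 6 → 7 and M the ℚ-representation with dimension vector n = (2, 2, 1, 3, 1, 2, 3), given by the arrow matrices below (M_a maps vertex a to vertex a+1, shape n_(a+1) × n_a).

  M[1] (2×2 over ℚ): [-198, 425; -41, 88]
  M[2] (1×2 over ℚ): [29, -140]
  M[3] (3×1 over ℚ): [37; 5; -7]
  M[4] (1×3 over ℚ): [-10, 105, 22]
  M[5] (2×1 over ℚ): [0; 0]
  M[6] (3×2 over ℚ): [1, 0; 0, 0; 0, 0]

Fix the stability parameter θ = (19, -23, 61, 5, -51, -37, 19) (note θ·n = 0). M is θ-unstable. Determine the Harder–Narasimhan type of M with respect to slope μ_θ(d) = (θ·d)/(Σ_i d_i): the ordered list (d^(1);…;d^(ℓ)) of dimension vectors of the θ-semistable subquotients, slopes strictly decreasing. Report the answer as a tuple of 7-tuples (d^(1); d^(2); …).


Via rank(M_{q-1}∘⋯∘M_p): M ≅ I[1,2], I[1,5], I[4,4]^2, I[6,6], I[6,7], I[7,7]^2.
μ_θ-semistable layers: μ^(1)=19; μ^(2)=5; μ^(3)=-2; μ^(4)=-37

((0, 0, 0, 0, 0, 0, 3); (0, 0, 1, 3, 1, 0, 0); (2, 2, 0, 0, 0, 0, 0); (0, 0, 0, 0, 0, 2, 0))


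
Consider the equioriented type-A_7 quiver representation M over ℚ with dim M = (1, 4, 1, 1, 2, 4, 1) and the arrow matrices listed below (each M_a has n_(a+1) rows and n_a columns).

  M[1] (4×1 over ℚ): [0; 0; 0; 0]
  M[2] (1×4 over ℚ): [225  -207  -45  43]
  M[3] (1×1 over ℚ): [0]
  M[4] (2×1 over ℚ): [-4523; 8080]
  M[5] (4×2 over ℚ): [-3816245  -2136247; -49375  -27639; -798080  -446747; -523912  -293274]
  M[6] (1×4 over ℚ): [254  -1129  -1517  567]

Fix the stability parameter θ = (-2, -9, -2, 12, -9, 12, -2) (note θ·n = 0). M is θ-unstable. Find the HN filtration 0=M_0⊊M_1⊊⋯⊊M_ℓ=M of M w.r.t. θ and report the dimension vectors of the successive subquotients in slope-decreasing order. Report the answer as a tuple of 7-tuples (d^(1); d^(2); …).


Barcode: M ≅ I[1,1], I[2,2]^3, I[2,3], I[4,7], I[5,6], I[6,6]^2. HN layers by μ_θ (5 steps, strictly decreasing):
  μ^(1)=12; μ^(2)=5; μ^(3)=3/2; μ^(4)=-2; μ^(5)=-9

((0, 0, 0, 0, 0, 3, 0); (0, 0, 0, 0, 0, 1, 1); (0, 0, 0, 1, 1, 0, 0); (1, 0, 1, 0, 0, 0, 0); (0, 4, 0, 0, 1, 0, 0))


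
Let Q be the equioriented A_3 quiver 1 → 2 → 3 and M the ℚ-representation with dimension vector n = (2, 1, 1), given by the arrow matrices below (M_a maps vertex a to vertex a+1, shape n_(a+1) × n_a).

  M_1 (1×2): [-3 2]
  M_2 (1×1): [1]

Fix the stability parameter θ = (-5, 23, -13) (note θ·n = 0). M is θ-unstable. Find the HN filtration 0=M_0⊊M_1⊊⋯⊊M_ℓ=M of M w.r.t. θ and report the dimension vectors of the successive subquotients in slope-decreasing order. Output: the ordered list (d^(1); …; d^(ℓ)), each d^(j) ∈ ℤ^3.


Barcode: M ≅ I[1,1], I[1,3]. HN layers by μ_θ (2 steps, strictly decreasing):
  μ^(1)=5; μ^(2)=-5

((0, 1, 1); (2, 0, 0))


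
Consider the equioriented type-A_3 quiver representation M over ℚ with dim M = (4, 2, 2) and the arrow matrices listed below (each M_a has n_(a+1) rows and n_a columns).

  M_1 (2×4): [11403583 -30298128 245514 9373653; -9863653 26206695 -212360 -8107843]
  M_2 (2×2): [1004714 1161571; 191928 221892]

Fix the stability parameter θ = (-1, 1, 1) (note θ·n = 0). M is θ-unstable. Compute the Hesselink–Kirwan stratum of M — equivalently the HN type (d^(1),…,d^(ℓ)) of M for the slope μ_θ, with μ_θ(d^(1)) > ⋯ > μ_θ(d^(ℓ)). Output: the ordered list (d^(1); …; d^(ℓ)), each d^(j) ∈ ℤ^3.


Barcode: M ≅ I[1,1]^2, I[1,2], I[1,3], I[3,3]. HN layers by μ_θ (2 steps, strictly decreasing):
  μ^(1)=1; μ^(2)=-1

((0, 2, 2); (4, 0, 0))


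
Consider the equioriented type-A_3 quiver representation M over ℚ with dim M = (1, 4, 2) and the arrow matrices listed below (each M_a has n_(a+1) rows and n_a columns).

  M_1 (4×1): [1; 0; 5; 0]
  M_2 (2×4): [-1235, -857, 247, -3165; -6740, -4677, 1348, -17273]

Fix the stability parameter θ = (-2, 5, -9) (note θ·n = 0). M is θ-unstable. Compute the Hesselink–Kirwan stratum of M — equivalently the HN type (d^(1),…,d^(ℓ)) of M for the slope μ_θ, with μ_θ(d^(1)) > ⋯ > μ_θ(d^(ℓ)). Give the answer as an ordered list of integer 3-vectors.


Barcode: M ≅ I[1,2], I[2,2], I[2,3]^2. HN layers by μ_θ (2 steps, strictly decreasing):
  μ^(1)=5; μ^(2)=-2

((0, 2, 0); (1, 2, 2))


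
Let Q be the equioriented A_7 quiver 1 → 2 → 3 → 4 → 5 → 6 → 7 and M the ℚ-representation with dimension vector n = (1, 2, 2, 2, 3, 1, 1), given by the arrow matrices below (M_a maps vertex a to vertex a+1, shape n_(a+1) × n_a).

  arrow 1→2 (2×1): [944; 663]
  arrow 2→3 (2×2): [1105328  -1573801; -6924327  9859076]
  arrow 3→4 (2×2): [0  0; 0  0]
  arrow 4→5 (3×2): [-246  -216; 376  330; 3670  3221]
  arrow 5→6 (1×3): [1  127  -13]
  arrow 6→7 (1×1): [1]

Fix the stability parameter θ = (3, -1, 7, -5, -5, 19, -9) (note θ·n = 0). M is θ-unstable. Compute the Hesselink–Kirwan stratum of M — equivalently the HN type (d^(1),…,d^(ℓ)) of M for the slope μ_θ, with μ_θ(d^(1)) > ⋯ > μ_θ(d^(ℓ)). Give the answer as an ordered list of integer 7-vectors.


Via rank(M_{q-1}∘⋯∘M_p): M ≅ I[1,3], I[2,3], I[4,5], I[4,7], I[5,5].
μ_θ-semistable layers: μ^(1)=7; μ^(2)=5; μ^(3)=1; μ^(4)=-1; μ^(5)=-5

((0, 0, 2, 0, 0, 0, 0); (0, 0, 0, 0, 0, 1, 1); (1, 1, 0, 0, 0, 0, 0); (0, 1, 0, 0, 0, 0, 0); (0, 0, 0, 2, 3, 0, 0))


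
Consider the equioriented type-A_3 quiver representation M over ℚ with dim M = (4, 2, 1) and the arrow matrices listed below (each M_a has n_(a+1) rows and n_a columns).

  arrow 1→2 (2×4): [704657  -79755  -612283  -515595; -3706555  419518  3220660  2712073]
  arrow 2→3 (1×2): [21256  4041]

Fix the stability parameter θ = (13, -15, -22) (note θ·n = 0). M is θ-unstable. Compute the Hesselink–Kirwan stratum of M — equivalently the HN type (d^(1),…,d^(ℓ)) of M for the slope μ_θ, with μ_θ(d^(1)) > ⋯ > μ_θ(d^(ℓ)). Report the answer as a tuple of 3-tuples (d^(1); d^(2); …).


Interval decomposition of M: I[1,1]^2, I[1,2], I[1,3].
HN type (ℓ=3): μ^(1)=13; μ^(2)=-1; μ^(3)=-8

((2, 0, 0); (1, 1, 0); (1, 1, 1))


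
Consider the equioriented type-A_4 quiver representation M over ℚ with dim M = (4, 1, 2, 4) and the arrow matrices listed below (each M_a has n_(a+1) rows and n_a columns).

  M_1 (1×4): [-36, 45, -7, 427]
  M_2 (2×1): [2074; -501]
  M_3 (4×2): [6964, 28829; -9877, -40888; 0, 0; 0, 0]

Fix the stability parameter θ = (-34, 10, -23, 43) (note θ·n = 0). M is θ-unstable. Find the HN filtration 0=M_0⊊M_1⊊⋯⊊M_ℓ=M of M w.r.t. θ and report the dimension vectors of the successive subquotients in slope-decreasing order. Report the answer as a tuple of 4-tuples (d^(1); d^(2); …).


Via rank(M_{q-1}∘⋯∘M_p): M ≅ I[1,1]^3, I[1,4], I[3,4], I[4,4]^2.
μ_θ-semistable layers: μ^(1)=43; μ^(2)=-13/2; μ^(3)=-23; μ^(4)=-34

((0, 0, 0, 4); (0, 1, 1, 0); (0, 0, 1, 0); (4, 0, 0, 0))


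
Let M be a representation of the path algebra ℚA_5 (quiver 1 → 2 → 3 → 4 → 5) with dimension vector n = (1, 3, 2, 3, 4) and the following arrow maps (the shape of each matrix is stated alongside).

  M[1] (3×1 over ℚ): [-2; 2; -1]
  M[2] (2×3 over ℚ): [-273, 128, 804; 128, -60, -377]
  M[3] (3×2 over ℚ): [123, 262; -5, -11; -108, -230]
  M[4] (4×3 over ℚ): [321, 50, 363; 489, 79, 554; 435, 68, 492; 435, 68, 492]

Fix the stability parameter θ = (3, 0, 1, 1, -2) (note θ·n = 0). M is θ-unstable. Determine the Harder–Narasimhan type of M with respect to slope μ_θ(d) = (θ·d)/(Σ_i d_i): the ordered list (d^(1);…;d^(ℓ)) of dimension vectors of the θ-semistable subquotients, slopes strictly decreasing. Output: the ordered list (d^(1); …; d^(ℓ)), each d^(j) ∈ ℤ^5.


Interval decomposition of M: I[1,5], I[2,2], I[2,5], I[4,5], I[5,5].
HN type (ℓ=4): μ^(1)=3/5; μ^(2)=0; μ^(3)=-1/2; μ^(4)=-2

((1, 1, 1, 1, 1); (0, 2, 1, 1, 1); (0, 0, 0, 1, 1); (0, 0, 0, 0, 1))


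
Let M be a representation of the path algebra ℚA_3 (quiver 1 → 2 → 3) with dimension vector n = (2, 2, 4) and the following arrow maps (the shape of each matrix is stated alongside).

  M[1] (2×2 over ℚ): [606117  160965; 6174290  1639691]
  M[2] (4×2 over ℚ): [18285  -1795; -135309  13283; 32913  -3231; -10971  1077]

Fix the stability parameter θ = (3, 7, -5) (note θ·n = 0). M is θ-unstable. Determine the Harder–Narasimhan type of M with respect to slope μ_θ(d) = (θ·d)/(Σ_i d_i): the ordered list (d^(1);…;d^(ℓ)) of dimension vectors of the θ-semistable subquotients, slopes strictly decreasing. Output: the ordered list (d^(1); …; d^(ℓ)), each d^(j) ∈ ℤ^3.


Via rank(M_{q-1}∘⋯∘M_p): M ≅ I[1,2], I[1,3], I[3,3]^3.
μ_θ-semistable layers: μ^(1)=7; μ^(2)=3; μ^(3)=5/3; μ^(4)=-5

((0, 1, 0); (1, 0, 0); (1, 1, 1); (0, 0, 3))


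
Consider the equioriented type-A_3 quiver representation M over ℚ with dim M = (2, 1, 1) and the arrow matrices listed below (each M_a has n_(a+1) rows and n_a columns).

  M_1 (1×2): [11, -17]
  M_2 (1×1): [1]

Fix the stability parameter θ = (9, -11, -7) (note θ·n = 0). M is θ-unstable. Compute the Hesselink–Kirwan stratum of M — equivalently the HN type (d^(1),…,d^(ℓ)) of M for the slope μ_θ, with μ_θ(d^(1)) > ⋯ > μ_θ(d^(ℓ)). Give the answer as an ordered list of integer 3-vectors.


Via rank(M_{q-1}∘⋯∘M_p): M ≅ I[1,1], I[1,3].
μ_θ-semistable layers: μ^(1)=9; μ^(2)=-3

((1, 0, 0); (1, 1, 1))


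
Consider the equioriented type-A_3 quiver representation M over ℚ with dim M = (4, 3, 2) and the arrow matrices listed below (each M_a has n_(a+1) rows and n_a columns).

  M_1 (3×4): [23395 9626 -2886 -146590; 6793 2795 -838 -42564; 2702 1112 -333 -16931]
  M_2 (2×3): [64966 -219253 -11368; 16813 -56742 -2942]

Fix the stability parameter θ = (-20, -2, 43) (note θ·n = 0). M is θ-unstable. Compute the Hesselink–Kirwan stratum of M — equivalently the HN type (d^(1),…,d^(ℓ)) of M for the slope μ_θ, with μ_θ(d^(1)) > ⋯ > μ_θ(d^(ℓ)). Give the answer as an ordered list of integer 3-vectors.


Via rank(M_{q-1}∘⋯∘M_p): M ≅ I[1,1], I[1,2], I[1,3]^2.
μ_θ-semistable layers: μ^(1)=43; μ^(2)=-2; μ^(3)=-20

((0, 0, 2); (0, 3, 0); (4, 0, 0))


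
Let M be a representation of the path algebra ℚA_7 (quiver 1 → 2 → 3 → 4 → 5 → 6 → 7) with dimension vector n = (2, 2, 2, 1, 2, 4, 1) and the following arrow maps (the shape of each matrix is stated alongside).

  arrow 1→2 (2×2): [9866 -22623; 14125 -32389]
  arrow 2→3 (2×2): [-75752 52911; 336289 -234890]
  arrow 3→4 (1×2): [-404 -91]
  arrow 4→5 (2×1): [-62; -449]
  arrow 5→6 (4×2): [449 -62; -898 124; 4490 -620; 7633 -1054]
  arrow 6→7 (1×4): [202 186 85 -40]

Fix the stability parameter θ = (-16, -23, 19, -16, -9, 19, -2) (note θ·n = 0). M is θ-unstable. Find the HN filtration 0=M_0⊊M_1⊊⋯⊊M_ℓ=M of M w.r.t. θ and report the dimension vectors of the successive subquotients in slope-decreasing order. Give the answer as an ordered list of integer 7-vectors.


Barcode: M ≅ I[1,3], I[1,5], I[5,6], I[6,6]^2, I[6,7]. HN layers by μ_θ (5 steps, strictly decreasing):
  μ^(1)=19; μ^(2)=17/2; μ^(3)=-2; μ^(4)=-9; μ^(5)=-39/2

((0, 0, 1, 0, 0, 3, 0); (0, 0, 0, 0, 0, 1, 1); (0, 0, 1, 1, 1, 0, 0); (0, 0, 0, 0, 1, 0, 0); (2, 2, 0, 0, 0, 0, 0))


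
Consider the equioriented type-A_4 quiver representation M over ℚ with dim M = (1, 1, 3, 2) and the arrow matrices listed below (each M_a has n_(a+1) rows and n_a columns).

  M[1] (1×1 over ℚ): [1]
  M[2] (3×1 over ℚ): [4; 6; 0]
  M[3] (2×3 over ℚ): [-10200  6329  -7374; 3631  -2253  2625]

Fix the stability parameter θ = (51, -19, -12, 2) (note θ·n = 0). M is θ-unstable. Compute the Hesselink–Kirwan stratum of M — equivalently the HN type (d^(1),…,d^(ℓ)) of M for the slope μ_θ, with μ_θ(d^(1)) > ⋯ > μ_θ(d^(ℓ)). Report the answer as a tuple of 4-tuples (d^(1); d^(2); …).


Interval decomposition of M: I[1,4], I[3,3], I[3,4].
HN type (ℓ=3): μ^(1)=11/2; μ^(2)=2; μ^(3)=-12

((1, 1, 1, 1); (0, 0, 0, 1); (0, 0, 2, 0))


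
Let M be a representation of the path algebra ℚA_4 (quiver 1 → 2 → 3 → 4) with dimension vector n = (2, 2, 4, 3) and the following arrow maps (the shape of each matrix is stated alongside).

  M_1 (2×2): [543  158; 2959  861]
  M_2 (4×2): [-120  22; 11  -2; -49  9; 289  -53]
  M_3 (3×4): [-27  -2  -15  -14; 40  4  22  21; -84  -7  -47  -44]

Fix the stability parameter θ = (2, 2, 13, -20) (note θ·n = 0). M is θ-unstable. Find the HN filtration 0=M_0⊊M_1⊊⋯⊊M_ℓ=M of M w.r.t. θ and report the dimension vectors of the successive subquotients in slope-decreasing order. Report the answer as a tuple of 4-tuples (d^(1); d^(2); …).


Barcode: M ≅ I[1,4]^2, I[3,3], I[3,4]. HN layers by μ_θ (3 steps, strictly decreasing):
  μ^(1)=13; μ^(2)=-3/4; μ^(3)=-7/2

((0, 0, 1, 0); (2, 2, 2, 2); (0, 0, 1, 1))


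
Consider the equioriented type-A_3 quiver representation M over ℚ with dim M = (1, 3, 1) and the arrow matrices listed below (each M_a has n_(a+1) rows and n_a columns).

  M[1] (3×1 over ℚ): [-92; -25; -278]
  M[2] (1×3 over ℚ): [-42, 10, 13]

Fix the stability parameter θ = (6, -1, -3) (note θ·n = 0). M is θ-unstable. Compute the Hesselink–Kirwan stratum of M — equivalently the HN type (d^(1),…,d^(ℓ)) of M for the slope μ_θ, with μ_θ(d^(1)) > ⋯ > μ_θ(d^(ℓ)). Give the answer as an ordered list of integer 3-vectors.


Barcode: M ≅ I[1,2], I[2,2], I[2,3]. HN layers by μ_θ (3 steps, strictly decreasing):
  μ^(1)=5/2; μ^(2)=-1; μ^(3)=-2

((1, 1, 0); (0, 1, 0); (0, 1, 1))


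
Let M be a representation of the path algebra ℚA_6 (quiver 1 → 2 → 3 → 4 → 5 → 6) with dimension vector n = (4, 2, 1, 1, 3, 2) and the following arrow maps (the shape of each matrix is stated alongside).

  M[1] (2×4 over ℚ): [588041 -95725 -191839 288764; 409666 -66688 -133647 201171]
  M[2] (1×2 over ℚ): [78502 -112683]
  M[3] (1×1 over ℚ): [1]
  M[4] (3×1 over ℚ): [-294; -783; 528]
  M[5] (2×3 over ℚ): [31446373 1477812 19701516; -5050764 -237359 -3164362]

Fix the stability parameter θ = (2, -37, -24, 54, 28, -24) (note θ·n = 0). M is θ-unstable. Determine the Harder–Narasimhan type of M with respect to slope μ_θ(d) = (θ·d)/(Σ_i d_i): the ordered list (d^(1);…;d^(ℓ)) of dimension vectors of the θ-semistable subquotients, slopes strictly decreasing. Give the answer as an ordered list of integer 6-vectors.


Barcode: M ≅ I[1,1]^2, I[1,2], I[1,6], I[5,5], I[5,6]. HN layers by μ_θ (5 steps, strictly decreasing):
  μ^(1)=28; μ^(2)=58/3; μ^(3)=2; μ^(4)=-35/2; μ^(5)=-59/3

((0, 0, 0, 0, 1, 0); (0, 0, 0, 1, 1, 1); (2, 0, 0, 0, 1, 1); (1, 1, 0, 0, 0, 0); (1, 1, 1, 0, 0, 0))


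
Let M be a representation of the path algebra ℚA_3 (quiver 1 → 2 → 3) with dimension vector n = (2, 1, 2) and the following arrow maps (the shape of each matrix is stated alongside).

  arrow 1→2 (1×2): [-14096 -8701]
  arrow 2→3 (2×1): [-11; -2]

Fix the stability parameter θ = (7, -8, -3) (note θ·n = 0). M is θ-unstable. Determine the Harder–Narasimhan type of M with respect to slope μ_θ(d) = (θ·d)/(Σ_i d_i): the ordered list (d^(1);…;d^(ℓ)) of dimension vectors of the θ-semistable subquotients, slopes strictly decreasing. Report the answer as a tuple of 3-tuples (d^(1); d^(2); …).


Interval decomposition of M: I[1,1], I[1,3], I[3,3].
HN type (ℓ=3): μ^(1)=7; μ^(2)=-4/3; μ^(3)=-3

((1, 0, 0); (1, 1, 1); (0, 0, 1))


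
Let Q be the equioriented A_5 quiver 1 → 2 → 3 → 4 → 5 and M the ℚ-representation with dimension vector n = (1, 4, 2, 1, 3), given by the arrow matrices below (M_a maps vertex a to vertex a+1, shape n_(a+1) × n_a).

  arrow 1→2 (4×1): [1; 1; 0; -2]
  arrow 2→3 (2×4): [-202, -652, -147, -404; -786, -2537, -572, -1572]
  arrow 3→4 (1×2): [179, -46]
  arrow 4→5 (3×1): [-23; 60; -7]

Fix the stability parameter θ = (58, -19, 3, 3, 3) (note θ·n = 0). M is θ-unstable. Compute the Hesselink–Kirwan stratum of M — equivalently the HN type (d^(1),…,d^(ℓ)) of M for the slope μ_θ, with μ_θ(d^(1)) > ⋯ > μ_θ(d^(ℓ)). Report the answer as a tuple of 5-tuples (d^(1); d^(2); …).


Interval decomposition of M: I[1,3], I[2,2]^2, I[2,5], I[5,5]^2.
HN type (ℓ=3): μ^(1)=14; μ^(2)=3; μ^(3)=-19

((1, 1, 1, 0, 0); (0, 0, 1, 1, 3); (0, 3, 0, 0, 0))


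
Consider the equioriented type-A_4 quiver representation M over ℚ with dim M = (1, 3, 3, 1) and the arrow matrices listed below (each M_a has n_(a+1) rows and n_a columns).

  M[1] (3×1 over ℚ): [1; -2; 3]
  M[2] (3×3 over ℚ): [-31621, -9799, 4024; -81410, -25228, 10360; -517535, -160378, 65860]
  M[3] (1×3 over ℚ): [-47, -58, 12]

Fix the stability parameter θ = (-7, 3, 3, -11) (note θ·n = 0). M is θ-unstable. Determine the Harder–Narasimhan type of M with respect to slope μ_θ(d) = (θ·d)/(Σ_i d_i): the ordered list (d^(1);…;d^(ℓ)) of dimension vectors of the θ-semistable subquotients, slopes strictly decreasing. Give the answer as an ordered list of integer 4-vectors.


Barcode: M ≅ I[1,4], I[2,2], I[2,3], I[3,3]. HN layers by μ_θ (3 steps, strictly decreasing):
  μ^(1)=3; μ^(2)=-5/3; μ^(3)=-7

((0, 2, 2, 0); (0, 1, 1, 1); (1, 0, 0, 0))


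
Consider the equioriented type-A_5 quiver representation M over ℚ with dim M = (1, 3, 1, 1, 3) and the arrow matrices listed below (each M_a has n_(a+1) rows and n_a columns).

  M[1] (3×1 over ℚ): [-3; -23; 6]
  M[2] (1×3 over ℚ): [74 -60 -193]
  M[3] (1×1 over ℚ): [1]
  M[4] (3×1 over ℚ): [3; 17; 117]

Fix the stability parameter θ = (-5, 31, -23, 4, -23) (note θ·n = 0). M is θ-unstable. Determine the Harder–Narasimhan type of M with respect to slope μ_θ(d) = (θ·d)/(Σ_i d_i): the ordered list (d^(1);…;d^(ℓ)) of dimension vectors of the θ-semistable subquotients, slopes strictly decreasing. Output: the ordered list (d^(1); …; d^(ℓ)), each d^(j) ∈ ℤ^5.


Via rank(M_{q-1}∘⋯∘M_p): M ≅ I[1,2], I[2,2], I[2,5], I[5,5]^2.
μ_θ-semistable layers: μ^(1)=31; μ^(2)=-11/4; μ^(3)=-5; μ^(4)=-23

((0, 2, 0, 0, 0); (0, 1, 1, 1, 1); (1, 0, 0, 0, 0); (0, 0, 0, 0, 2))


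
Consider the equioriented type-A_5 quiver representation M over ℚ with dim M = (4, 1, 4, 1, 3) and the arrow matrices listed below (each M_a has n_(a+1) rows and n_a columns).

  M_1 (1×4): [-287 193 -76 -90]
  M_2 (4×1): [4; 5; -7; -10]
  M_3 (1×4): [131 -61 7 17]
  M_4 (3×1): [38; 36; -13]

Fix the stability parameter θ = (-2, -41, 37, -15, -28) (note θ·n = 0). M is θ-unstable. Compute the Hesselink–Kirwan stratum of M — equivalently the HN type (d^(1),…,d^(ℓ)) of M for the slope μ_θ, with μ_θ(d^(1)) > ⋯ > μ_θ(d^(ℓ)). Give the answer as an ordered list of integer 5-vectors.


Via rank(M_{q-1}∘⋯∘M_p): M ≅ I[1,1]^3, I[1,3], I[3,3]^2, I[3,5], I[5,5]^2.
μ_θ-semistable layers: μ^(1)=37; μ^(2)=-2; μ^(3)=-43/2; μ^(4)=-28

((0, 0, 3, 0, 0); (3, 0, 1, 1, 1); (1, 1, 0, 0, 0); (0, 0, 0, 0, 2))


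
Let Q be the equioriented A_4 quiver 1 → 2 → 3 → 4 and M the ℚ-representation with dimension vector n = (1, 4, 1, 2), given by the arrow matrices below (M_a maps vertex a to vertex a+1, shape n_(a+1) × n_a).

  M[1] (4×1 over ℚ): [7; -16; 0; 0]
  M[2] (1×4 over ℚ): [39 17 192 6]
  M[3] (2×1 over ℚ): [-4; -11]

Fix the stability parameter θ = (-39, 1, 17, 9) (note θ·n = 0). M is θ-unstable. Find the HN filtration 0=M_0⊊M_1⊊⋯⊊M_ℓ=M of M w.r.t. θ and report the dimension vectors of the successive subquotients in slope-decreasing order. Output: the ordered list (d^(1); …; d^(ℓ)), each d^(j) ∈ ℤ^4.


Via rank(M_{q-1}∘⋯∘M_p): M ≅ I[1,4], I[2,2]^3, I[4,4].
μ_θ-semistable layers: μ^(1)=13; μ^(2)=9; μ^(3)=1; μ^(4)=-39

((0, 0, 1, 1); (0, 0, 0, 1); (0, 4, 0, 0); (1, 0, 0, 0))


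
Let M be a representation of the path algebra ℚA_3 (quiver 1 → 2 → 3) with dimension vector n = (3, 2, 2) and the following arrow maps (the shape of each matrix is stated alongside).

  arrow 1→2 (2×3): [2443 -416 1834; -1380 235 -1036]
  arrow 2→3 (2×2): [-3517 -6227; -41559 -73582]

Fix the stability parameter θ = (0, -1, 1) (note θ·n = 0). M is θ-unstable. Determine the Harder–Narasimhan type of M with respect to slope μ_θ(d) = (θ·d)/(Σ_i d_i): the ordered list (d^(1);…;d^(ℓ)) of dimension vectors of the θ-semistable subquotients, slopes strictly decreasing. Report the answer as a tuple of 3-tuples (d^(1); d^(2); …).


Barcode: M ≅ I[1,1], I[1,3]^2. HN layers by μ_θ (3 steps, strictly decreasing):
  μ^(1)=1; μ^(2)=0; μ^(3)=-1/2

((0, 0, 2); (1, 0, 0); (2, 2, 0))


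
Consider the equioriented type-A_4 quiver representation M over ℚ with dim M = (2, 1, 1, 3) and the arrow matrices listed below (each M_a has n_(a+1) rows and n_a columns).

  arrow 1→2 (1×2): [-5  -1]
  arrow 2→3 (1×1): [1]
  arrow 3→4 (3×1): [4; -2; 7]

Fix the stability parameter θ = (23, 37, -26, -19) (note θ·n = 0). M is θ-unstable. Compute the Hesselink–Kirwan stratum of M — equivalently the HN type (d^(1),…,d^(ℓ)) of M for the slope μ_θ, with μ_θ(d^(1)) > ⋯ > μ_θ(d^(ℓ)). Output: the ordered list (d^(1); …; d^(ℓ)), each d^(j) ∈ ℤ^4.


Via rank(M_{q-1}∘⋯∘M_p): M ≅ I[1,1], I[1,4], I[4,4]^2.
μ_θ-semistable layers: μ^(1)=23; μ^(2)=15/4; μ^(3)=-19

((1, 0, 0, 0); (1, 1, 1, 1); (0, 0, 0, 2))


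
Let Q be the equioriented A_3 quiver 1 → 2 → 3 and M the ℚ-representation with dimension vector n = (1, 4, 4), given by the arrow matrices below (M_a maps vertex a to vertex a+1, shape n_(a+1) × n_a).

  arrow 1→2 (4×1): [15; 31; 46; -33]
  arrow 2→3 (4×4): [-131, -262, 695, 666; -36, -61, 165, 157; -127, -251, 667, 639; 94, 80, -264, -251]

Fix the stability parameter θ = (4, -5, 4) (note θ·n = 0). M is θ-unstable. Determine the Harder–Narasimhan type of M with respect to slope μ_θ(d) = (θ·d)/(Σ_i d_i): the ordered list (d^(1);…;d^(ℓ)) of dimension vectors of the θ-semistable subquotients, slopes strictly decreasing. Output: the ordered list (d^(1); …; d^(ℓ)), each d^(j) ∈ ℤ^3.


Via rank(M_{q-1}∘⋯∘M_p): M ≅ I[1,3], I[2,3]^3.
μ_θ-semistable layers: μ^(1)=4; μ^(2)=-1/2; μ^(3)=-5

((0, 0, 4); (1, 1, 0); (0, 3, 0))


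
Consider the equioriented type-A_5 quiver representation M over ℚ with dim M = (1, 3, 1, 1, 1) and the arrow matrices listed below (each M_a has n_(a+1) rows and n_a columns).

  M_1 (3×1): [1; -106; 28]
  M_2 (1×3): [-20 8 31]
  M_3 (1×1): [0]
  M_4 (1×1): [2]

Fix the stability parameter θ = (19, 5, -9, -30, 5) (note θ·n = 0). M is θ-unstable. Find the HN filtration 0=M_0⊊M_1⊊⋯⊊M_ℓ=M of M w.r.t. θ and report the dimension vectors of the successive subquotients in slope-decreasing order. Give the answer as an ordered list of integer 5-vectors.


Interval decomposition of M: I[1,2], I[2,2], I[2,3], I[4,5].
HN type (ℓ=4): μ^(1)=12; μ^(2)=5; μ^(3)=-2; μ^(4)=-30

((1, 1, 0, 0, 0); (0, 1, 0, 0, 1); (0, 1, 1, 0, 0); (0, 0, 0, 1, 0))


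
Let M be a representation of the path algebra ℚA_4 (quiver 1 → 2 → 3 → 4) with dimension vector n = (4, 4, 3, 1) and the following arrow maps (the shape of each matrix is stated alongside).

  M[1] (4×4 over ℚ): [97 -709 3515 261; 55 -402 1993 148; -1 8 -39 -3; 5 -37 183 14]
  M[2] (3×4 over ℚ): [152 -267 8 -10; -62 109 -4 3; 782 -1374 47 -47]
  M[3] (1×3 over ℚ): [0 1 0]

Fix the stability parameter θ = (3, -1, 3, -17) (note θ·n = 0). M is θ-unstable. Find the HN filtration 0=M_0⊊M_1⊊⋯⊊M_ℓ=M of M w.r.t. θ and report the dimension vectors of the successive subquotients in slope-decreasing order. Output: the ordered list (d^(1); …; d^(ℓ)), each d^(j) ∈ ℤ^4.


Via rank(M_{q-1}∘⋯∘M_p): M ≅ I[1,1], I[1,3]^2, I[1,4], I[2,2].
μ_θ-semistable layers: μ^(1)=3; μ^(2)=1; μ^(3)=-1; μ^(4)=-3

((1, 0, 2, 0); (2, 2, 0, 0); (0, 1, 0, 0); (1, 1, 1, 1))


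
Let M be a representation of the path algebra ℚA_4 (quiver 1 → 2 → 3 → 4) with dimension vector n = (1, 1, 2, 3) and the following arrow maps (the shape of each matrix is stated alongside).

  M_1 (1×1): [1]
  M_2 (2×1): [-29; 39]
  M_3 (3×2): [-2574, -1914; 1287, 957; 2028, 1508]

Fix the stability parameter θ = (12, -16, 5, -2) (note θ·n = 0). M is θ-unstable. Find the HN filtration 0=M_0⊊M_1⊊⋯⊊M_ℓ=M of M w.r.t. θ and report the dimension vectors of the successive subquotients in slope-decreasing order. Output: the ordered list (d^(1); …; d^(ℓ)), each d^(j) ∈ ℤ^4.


Barcode: M ≅ I[1,3], I[3,4], I[4,4]^2. HN layers by μ_θ (3 steps, strictly decreasing):
  μ^(1)=5; μ^(2)=3/2; μ^(3)=-2

((0, 0, 1, 0); (0, 0, 1, 1); (1, 1, 0, 2))


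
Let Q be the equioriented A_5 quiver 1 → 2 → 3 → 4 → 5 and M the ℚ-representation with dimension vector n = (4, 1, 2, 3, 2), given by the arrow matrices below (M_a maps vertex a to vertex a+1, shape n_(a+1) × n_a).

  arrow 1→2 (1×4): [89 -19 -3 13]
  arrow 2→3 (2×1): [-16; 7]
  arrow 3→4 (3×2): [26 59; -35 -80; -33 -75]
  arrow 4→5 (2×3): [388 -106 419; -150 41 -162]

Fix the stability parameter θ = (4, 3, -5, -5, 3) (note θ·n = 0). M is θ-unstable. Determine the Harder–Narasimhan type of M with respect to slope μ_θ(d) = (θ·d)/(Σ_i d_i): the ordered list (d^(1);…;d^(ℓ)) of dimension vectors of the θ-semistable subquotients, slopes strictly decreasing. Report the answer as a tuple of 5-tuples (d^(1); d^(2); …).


Barcode: M ≅ I[1,1]^3, I[1,5], I[3,5], I[4,4]. HN layers by μ_θ (4 steps, strictly decreasing):
  μ^(1)=4; μ^(2)=3; μ^(3)=-3/4; μ^(4)=-5

((3, 0, 0, 0, 0); (0, 0, 0, 0, 2); (1, 1, 1, 1, 0); (0, 0, 1, 2, 0))


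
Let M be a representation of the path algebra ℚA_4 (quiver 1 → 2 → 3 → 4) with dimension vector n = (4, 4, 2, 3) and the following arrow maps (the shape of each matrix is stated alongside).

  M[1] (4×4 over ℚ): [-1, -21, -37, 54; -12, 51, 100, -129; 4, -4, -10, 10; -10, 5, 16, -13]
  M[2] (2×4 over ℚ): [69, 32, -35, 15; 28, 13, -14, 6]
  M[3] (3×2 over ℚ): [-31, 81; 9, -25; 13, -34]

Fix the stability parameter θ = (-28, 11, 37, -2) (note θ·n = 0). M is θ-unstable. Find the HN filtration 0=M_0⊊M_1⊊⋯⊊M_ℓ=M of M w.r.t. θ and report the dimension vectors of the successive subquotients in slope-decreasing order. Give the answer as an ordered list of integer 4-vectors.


Barcode: M ≅ I[1,2]^2, I[1,4]^2, I[4,4]. HN layers by μ_θ (4 steps, strictly decreasing):
  μ^(1)=35/2; μ^(2)=11; μ^(3)=-2; μ^(4)=-28

((0, 0, 2, 2); (0, 4, 0, 0); (0, 0, 0, 1); (4, 0, 0, 0))


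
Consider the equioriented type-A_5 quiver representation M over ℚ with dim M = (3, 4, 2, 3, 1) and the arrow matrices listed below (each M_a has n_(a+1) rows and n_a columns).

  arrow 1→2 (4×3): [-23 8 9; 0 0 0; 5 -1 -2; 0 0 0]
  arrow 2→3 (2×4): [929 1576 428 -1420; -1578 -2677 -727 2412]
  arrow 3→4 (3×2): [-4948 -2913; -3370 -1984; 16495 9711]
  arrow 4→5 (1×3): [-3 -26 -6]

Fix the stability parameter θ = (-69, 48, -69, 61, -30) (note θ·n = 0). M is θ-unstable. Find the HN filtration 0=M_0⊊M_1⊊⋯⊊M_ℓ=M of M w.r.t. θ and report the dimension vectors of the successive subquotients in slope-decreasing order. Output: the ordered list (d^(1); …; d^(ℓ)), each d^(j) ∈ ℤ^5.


Barcode: M ≅ I[1,1], I[1,4], I[1,5], I[2,2]^2, I[4,4]. HN layers by μ_θ (5 steps, strictly decreasing):
  μ^(1)=61; μ^(2)=48; μ^(3)=31/2; μ^(4)=-21/2; μ^(5)=-69

((0, 0, 0, 2, 0); (0, 2, 0, 0, 0); (0, 0, 0, 1, 1); (0, 2, 2, 0, 0); (3, 0, 0, 0, 0))


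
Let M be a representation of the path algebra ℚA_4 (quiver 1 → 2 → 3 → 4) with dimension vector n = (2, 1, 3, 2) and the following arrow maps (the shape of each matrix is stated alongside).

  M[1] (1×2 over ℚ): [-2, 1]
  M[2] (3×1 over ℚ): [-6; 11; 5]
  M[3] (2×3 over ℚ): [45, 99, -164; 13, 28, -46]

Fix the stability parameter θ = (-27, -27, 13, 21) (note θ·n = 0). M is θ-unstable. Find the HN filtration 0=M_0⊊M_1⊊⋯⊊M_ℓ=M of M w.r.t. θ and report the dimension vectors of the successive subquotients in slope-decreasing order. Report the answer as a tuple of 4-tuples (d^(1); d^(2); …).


Via rank(M_{q-1}∘⋯∘M_p): M ≅ I[1,1], I[1,4], I[3,3], I[3,4].
μ_θ-semistable layers: μ^(1)=21; μ^(2)=13; μ^(3)=-27

((0, 0, 0, 2); (0, 0, 3, 0); (2, 1, 0, 0))


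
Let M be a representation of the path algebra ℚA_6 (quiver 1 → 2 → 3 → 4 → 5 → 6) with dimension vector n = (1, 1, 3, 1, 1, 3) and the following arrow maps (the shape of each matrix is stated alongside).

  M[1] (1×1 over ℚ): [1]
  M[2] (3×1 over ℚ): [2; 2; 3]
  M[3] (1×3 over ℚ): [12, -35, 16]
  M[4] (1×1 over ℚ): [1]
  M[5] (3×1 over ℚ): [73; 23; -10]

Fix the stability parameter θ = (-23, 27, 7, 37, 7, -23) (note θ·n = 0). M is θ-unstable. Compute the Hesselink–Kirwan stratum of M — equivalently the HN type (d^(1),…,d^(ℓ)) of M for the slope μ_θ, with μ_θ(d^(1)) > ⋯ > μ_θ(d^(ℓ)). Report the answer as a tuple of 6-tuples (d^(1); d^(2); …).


Barcode: M ≅ I[1,6], I[3,3]^2, I[6,6]^2. HN layers by μ_θ (3 steps, strictly decreasing):
  μ^(1)=11; μ^(2)=7; μ^(3)=-23

((0, 1, 1, 1, 1, 1); (0, 0, 2, 0, 0, 0); (1, 0, 0, 0, 0, 2))


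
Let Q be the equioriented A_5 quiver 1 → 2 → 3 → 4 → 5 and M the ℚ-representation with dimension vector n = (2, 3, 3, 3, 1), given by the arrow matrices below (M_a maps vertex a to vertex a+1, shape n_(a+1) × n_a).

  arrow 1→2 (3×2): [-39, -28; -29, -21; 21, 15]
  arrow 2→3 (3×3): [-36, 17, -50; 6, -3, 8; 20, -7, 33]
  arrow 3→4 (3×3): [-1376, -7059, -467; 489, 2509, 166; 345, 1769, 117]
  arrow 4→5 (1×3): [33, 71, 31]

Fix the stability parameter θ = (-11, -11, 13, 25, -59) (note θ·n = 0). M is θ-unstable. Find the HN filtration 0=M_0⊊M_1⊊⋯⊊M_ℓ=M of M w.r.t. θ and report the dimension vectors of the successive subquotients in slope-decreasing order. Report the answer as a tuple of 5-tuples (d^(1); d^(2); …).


Via rank(M_{q-1}∘⋯∘M_p): M ≅ I[1,4], I[1,5], I[2,4].
μ_θ-semistable layers: μ^(1)=25; μ^(2)=13; μ^(3)=-7; μ^(4)=-11

((0, 0, 0, 2, 0); (0, 0, 2, 0, 0); (0, 0, 1, 1, 1); (2, 3, 0, 0, 0))


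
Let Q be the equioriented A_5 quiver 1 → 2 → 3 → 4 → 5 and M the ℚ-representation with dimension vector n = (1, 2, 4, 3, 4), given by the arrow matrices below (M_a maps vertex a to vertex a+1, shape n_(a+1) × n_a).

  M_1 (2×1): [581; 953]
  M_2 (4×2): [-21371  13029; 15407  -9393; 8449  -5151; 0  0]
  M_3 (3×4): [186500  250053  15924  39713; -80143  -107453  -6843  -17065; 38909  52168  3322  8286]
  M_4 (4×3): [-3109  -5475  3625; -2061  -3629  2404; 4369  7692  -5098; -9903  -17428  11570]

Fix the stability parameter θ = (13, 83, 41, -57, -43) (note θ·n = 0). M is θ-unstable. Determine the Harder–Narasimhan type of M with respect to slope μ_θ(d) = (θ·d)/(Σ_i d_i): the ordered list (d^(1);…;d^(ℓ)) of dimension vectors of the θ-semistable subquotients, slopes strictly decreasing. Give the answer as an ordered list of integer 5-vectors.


Via rank(M_{q-1}∘⋯∘M_p): M ≅ I[1,5], I[2,2], I[3,3], I[3,5]^2, I[5,5].
μ_θ-semistable layers: μ^(1)=83; μ^(2)=41; μ^(3)=37/5; μ^(4)=-59/3; μ^(5)=-43

((0, 1, 0, 0, 0); (0, 0, 1, 0, 0); (1, 1, 1, 1, 1); (0, 0, 2, 2, 2); (0, 0, 0, 0, 1))


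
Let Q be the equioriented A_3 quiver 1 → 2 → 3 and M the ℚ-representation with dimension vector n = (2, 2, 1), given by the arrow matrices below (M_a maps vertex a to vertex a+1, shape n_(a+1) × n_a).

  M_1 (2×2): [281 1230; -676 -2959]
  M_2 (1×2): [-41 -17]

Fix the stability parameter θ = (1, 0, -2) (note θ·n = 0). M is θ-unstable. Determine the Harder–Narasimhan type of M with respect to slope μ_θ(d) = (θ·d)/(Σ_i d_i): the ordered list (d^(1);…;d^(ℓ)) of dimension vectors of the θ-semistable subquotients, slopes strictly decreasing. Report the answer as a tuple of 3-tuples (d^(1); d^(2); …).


Via rank(M_{q-1}∘⋯∘M_p): M ≅ I[1,2], I[1,3].
μ_θ-semistable layers: μ^(1)=1/2; μ^(2)=-1/3

((1, 1, 0); (1, 1, 1))


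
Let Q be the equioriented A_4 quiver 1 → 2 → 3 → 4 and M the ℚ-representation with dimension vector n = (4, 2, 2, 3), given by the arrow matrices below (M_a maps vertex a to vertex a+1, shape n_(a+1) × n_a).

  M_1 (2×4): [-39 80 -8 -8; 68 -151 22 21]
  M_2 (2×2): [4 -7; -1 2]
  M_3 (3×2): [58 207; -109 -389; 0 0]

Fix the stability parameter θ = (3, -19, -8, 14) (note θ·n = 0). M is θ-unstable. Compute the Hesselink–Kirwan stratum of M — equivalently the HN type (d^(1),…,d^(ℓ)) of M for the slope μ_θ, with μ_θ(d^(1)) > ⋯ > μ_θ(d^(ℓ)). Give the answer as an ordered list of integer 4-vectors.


Barcode: M ≅ I[1,1]^2, I[1,4]^2, I[4,4]. HN layers by μ_θ (3 steps, strictly decreasing):
  μ^(1)=14; μ^(2)=3; μ^(3)=-8

((0, 0, 0, 3); (2, 0, 0, 0); (2, 2, 2, 0))
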